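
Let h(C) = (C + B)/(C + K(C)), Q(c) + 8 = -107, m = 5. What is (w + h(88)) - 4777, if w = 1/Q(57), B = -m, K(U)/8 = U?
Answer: -435080407/91080 ≈ -4776.9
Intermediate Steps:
K(U) = 8*U
B = -5 (B = -1*5 = -5)
Q(c) = -115 (Q(c) = -8 - 107 = -115)
h(C) = (-5 + C)/(9*C) (h(C) = (C - 5)/(C + 8*C) = (-5 + C)/((9*C)) = (-5 + C)*(1/(9*C)) = (-5 + C)/(9*C))
w = -1/115 (w = 1/(-115) = -1/115 ≈ -0.0086956)
(w + h(88)) - 4777 = (-1/115 + (⅑)*(-5 + 88)/88) - 4777 = (-1/115 + (⅑)*(1/88)*83) - 4777 = (-1/115 + 83/792) - 4777 = 8753/91080 - 4777 = -435080407/91080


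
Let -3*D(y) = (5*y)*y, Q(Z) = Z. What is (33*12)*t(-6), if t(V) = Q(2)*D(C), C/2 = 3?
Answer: -47520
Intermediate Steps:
C = 6 (C = 2*3 = 6)
D(y) = -5*y**2/3 (D(y) = -5*y*y/3 = -5*y**2/3)
t(V) = -120 (t(V) = 2*(-5/3*6**2) = 2*(-5/3*36) = 2*(-60) = -120)
(33*12)*t(-6) = (33*12)*(-120) = 396*(-120) = -47520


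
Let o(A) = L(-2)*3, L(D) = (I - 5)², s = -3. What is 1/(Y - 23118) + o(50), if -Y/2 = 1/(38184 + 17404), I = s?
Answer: 123367977262/642541693 ≈ 192.00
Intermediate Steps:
I = -3
L(D) = 64 (L(D) = (-3 - 5)² = (-8)² = 64)
o(A) = 192 (o(A) = 64*3 = 192)
Y = -1/27794 (Y = -2/(38184 + 17404) = -2/55588 = -2*1/55588 = -1/27794 ≈ -3.5979e-5)
1/(Y - 23118) + o(50) = 1/(-1/27794 - 23118) + 192 = 1/(-642541693/27794) + 192 = -27794/642541693 + 192 = 123367977262/642541693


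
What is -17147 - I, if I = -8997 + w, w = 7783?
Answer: -15933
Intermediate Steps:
I = -1214 (I = -8997 + 7783 = -1214)
-17147 - I = -17147 - 1*(-1214) = -17147 + 1214 = -15933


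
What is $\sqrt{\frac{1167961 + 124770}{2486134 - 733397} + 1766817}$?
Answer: $\frac{2 \sqrt{1356954446823423455}}{1752737} \approx 1329.2$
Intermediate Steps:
$\sqrt{\frac{1167961 + 124770}{2486134 - 733397} + 1766817} = \sqrt{\frac{1292731}{1752737} + 1766817} = \sqrt{\frac{3096766820860}{1752737}} = \frac{2 \sqrt{1356954446823423455}}{1752737}$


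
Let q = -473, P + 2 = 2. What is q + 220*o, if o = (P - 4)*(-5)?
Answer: 3927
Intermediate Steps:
P = 0 (P = -2 + 2 = 0)
o = 20 (o = (0 - 4)*(-5) = -4*(-5) = 20)
q + 220*o = -473 + 220*20 = -473 + 4400 = 3927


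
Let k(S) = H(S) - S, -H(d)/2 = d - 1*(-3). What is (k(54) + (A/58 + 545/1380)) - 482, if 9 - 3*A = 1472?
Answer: -1755579/2668 ≈ -658.01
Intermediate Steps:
A = -1463/3 (A = 3 - 1/3*1472 = 3 - 1472/3 = -1463/3 ≈ -487.67)
H(d) = -6 - 2*d (H(d) = -2*(d - 1*(-3)) = -2*(d + 3) = -2*(3 + d) = -6 - 2*d)
k(S) = -6 - 3*S (k(S) = (-6 - 2*S) - S = -6 - 3*S)
(k(54) + (A/58 + 545/1380)) - 482 = ((-6 - 3*54) + (-1463/3/58 + 545/1380)) - 482 = ((-6 - 162) + (-1463/3*1/58 + 545*(1/1380))) - 482 = (-168 + (-1463/174 + 109/276)) - 482 = (-168 - 21379/2668) - 482 = -469603/2668 - 482 = -1755579/2668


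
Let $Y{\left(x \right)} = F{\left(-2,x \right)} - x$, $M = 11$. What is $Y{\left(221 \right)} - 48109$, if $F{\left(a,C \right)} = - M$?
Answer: $-48341$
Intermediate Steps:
$F{\left(a,C \right)} = -11$ ($F{\left(a,C \right)} = \left(-1\right) 11 = -11$)
$Y{\left(x \right)} = -11 - x$
$Y{\left(221 \right)} - 48109 = \left(-11 - 221\right) - 48109 = -232 - 48109 = -48341$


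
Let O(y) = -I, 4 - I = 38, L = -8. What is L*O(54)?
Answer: -272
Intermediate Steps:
I = -34 (I = 4 - 1*38 = 4 - 38 = -34)
O(y) = 34 (O(y) = -1*(-34) = 34)
L*O(54) = -8*34 = -272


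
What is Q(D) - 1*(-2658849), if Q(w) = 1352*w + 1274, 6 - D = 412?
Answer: 2111211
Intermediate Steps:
D = -406 (D = 6 - 1*412 = 6 - 412 = -406)
Q(w) = 1274 + 1352*w
Q(D) - 1*(-2658849) = (1274 + 1352*(-406)) - 1*(-2658849) = (1274 - 548912) + 2658849 = -547638 + 2658849 = 2111211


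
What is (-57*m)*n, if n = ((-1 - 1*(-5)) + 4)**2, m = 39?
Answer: -142272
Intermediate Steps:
n = 64 (n = ((-1 + 5) + 4)**2 = (4 + 4)**2 = 8**2 = 64)
(-57*m)*n = -57*39*64 = -2223*64 = -142272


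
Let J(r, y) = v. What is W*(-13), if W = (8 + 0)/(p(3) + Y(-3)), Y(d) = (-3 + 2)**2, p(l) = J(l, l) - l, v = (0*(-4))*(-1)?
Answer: 52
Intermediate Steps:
v = 0 (v = 0*(-1) = 0)
J(r, y) = 0
p(l) = -l (p(l) = 0 - l = -l)
Y(d) = 1 (Y(d) = (-1)**2 = 1)
W = -4 (W = (8 + 0)/(-1*3 + 1) = 8/(-3 + 1) = 8/(-2) = 8*(-1/2) = -4)
W*(-13) = -4*(-13) = 52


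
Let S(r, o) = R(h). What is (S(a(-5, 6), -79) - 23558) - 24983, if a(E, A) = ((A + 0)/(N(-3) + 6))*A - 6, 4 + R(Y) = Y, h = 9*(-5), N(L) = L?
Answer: -48590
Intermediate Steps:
h = -45
R(Y) = -4 + Y
a(E, A) = -6 + A**2/3 (a(E, A) = ((A + 0)/(-3 + 6))*A - 6 = (A/3)*A - 6 = A**2/3 - 6 = -6 + A**2/3)
S(r, o) = -49 (S(r, o) = -4 - 45 = -49)
(S(a(-5, 6), -79) - 23558) - 24983 = (-49 - 23558) - 24983 = -23607 - 24983 = -48590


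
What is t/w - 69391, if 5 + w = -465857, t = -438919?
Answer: -32326191123/465862 ≈ -69390.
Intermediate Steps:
w = -465862 (w = -5 - 465857 = -465862)
t/w - 69391 = -438919/(-465862) - 69391 = -438919*(-1/465862) - 69391 = 438919/465862 - 69391 = -32326191123/465862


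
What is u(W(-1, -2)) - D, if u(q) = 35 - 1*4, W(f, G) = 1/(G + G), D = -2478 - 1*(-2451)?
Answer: 58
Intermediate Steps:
D = -27 (D = -2478 + 2451 = -27)
W(f, G) = 1/(2*G)
u(q) = 31 (u(q) = 35 - 4 = 31)
u(W(-1, -2)) - D = 31 - 1*(-27) = 31 + 27 = 58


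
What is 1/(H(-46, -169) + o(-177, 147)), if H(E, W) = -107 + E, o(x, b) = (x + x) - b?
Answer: -1/654 ≈ -0.0015291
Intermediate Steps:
o(x, b) = -b + 2*x (o(x, b) = 2*x - b = -b + 2*x)
1/(H(-46, -169) + o(-177, 147)) = 1/((-107 - 46) + (-1*147 + 2*(-177))) = 1/(-153 + (-147 - 354)) = 1/(-153 - 501) = 1/(-654) = -1/654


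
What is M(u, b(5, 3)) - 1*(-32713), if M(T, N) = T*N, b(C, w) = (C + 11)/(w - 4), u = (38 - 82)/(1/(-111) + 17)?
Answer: 30887431/943 ≈ 32754.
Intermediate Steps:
u = -2442/943 (u = -44/(-1/111 + 17) = -44/1886/111 = -44*111/1886 = -2442/943 ≈ -2.5896)
b(C, w) = (11 + C)/(-4 + w)
M(T, N) = N*T
M(u, b(5, 3)) - 1*(-32713) = ((11 + 5)/(-4 + 3))*(-2442/943) - 1*(-32713) = (16/(-1))*(-2442/943) + 32713 = -1*16*(-2442/943) + 32713 = -16*(-2442/943) + 32713 = 39072/943 + 32713 = 30887431/943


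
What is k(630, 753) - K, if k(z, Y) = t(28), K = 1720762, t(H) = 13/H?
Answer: -48181323/28 ≈ -1.7208e+6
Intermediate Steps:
k(z, Y) = 13/28
k(630, 753) - K = 13/28 - 1*1720762 = 13/28 - 1720762 = -48181323/28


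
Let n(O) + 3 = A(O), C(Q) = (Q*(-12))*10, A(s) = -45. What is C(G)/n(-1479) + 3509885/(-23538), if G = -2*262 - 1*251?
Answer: -24557380/11769 ≈ -2086.6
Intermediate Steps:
G = -775 (G = -524 - 251 = -775)
C(Q) = -120*Q (C(Q) = -12*Q*10 = -120*Q)
n(O) = -48 (n(O) = -3 - 45 = -48)
C(G)/n(-1479) + 3509885/(-23538) = -120*(-775)/(-48) + 3509885/(-23538) = 93000*(-1/48) + 3509885*(-1/23538) = -3875/2 - 3509885/23538 = -24557380/11769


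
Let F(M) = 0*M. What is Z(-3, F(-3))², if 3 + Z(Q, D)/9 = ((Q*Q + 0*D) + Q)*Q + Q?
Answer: 46656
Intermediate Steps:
F(M) = 0
Z(Q, D) = -27 + 9*Q + 9*Q*(Q + Q²) (Z(Q, D) = -27 + 9*(((Q*Q + 0*D) + Q)*Q + Q) = -27 + 9*(((Q² + 0) + Q)*Q + Q) = -27 + 9*((Q² + Q)*Q + Q) = -27 + 9*((Q + Q²)*Q + Q) = -27 + 9*(Q*(Q + Q²) + Q) = -27 + 9*(Q + Q*(Q + Q²)) = -27 + (9*Q + 9*Q*(Q + Q²)) = -27 + 9*Q + 9*Q*(Q + Q²))
Z(-3, F(-3))² = (-27 + 9*(-3) + 9*(-3)² + 9*(-3)³)² = (-27 - 27 + 9*9 + 9*(-27))² = (-27 - 27 + 81 - 243)² = (-216)² = 46656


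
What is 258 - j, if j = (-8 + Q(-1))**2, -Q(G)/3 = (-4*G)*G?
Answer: 242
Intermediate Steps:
Q(G) = 12*G**2 (Q(G) = -3*(-4*G)*G = -(-12)*G**2 = 12*G**2)
j = 16 (j = (-8 + 12*(-1)**2)**2 = (-8 + 12*1)**2 = (-8 + 12)**2 = 4**2 = 16)
258 - j = 258 - 1*16 = 258 - 16 = 242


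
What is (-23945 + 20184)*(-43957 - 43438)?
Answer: 328692595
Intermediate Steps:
(-23945 + 20184)*(-43957 - 43438) = -3761*(-87395) = 328692595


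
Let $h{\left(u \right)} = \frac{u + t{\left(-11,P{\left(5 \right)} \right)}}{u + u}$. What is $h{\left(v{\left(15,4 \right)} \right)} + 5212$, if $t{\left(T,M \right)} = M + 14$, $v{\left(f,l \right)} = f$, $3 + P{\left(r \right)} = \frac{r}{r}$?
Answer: $\frac{52129}{10} \approx 5212.9$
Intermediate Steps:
$P{\left(r \right)} = -2$ ($P{\left(r \right)} = -3 + \frac{r}{r} = -3 + 1 = -2$)
$t{\left(T,M \right)} = 14 + M$
$h{\left(u \right)} = \frac{12 + u}{2 u}$ ($h{\left(u \right)} = \frac{u + \left(14 - 2\right)}{u + u} = \frac{u + 12}{2 u} = \left(12 + u\right) \frac{1}{2 u} = \frac{12 + u}{2 u}$)
$h{\left(v{\left(15,4 \right)} \right)} + 5212 = \frac{12 + 15}{2 \cdot 15} + 5212 = \frac{1}{2} \cdot \frac{1}{15} \cdot 27 + 5212 = \frac{9}{10} + 5212 = \frac{52129}{10}$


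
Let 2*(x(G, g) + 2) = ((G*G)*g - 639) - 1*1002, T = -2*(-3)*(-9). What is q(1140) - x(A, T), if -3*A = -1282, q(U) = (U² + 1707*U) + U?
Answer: 16356229/2 ≈ 8.1781e+6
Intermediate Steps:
q(U) = U² + 1708*U
A = 1282/3 (A = -⅓*(-1282) = 1282/3 ≈ 427.33)
T = -54 (T = 6*(-9) = -54)
x(G, g) = -1645/2 + g*G²/2 (x(G, g) = -2 + (((G*G)*g - 639) - 1*1002)/2 = -2 + ((G²*g - 639) - 1002)/2 = -2 + ((g*G² - 639) - 1002)/2 = -2 + ((-639 + g*G²) - 1002)/2 = -2 + (-1641 + g*G²)/2 = -2 + (-1641/2 + g*G²/2) = -1645/2 + g*G²/2)
q(1140) - x(A, T) = 1140*(1708 + 1140) - (-1645/2 + (½)*(-54)*(1282/3)²) = 1140*2848 - (-1645/2 + (½)*(-54)*(1643524/9)) = 3246720 - (-1645/2 - 4930572) = 3246720 - 1*(-9862789/2) = 3246720 + 9862789/2 = 16356229/2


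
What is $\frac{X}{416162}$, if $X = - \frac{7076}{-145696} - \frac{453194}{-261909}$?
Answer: $\frac{585188113}{136899696012048} \approx 4.2746 \cdot 10^{-6}$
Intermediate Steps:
$X = \frac{585188113}{328957704}$ ($X = \left(-7076\right) \left(- \frac{1}{145696}\right) - - \frac{453194}{261909} = \frac{61}{1256} + \frac{453194}{261909} = \frac{585188113}{328957704} \approx 1.7789$)
$\frac{X}{416162} = \frac{585188113}{328957704 \cdot 416162} = \frac{585188113}{328957704} \cdot \frac{1}{416162} = \frac{585188113}{136899696012048}$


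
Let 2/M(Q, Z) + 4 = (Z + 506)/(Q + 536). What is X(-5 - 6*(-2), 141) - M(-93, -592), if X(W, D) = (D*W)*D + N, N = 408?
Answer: 129665618/929 ≈ 1.3958e+5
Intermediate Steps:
M(Q, Z) = 2/(-4 + (506 + Z)/(536 + Q)) (M(Q, Z) = 2/(-4 + (Z + 506)/(Q + 536)) = 2/(-4 + (506 + Z)/(536 + Q)))
X(W, D) = 408 + W*D² (X(W, D) = (D*W)*D + 408 = W*D² + 408 = 408 + W*D²)
X(-5 - 6*(-2), 141) - M(-93, -592) = (408 + (-5 - 6*(-2))*141²) - 2*(-536 - 1*(-93))/(1638 - 1*(-592) + 4*(-93)) = (408 + (-5 + 12)*19881) - 2*(-536 + 93)/(1638 + 592 - 372) = (408 + 7*19881) - 2*(-443)/1858 = (408 + 139167) - 2*(-443)/1858 = 139575 - 1*(-443/929) = 139575 + 443/929 = 129665618/929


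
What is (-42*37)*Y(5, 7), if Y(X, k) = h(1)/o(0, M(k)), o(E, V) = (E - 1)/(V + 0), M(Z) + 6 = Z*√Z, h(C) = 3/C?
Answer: -27972 + 32634*√7 ≈ 58369.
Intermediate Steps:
M(Z) = -6 + Z^(3/2) (M(Z) = -6 + Z*√Z = -6 + Z^(3/2))
o(E, V) = (-1 + E)/V
Y(X, k) = 18 - 3*k^(3/2) (Y(X, k) = (3/1)/(((-1 + 0)/(-6 + k^(3/2)))) = (3*1)/((-1/(-6 + k^(3/2)))) = 3/((-1/(-6 + k^(3/2)))) = 3*(6 - k^(3/2)) = 18 - 3*k^(3/2))
(-42*37)*Y(5, 7) = (-42*37)*(18 - 21*√7) = -1554*(18 - 21*√7) = -27972 + 32634*√7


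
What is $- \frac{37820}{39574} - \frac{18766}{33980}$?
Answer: $- \frac{506942321}{336181130} \approx -1.5079$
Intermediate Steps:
$- \frac{37820}{39574} - \frac{18766}{33980} = \left(-37820\right) \frac{1}{39574} - \frac{9383}{16990} = - \frac{18910}{19787} - \frac{9383}{16990} = - \frac{506942321}{336181130}$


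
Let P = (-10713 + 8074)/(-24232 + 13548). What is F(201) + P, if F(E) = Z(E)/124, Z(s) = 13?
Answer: 29133/82801 ≈ 0.35184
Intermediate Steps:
F(E) = 13/124
P = 2639/10684 (P = -2639/(-10684) = -2639*(-1/10684) = 2639/10684 ≈ 0.24700)
F(201) + P = 13/124 + 2639/10684 = 29133/82801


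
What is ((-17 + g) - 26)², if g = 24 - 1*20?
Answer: 1521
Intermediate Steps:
g = 4 (g = 24 - 20 = 4)
((-17 + g) - 26)² = ((-17 + 4) - 26)² = (-13 - 26)² = (-39)² = 1521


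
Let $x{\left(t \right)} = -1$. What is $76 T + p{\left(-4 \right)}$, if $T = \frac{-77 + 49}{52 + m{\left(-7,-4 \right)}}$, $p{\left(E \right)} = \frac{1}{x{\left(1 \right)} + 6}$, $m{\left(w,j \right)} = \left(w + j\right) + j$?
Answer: $- \frac{10603}{185} \approx -57.314$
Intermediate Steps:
$m{\left(w,j \right)} = w + 2 j$ ($m{\left(w,j \right)} = \left(j + w\right) + j = w + 2 j$)
$p{\left(E \right)} = \frac{1}{5}$ ($p{\left(E \right)} = \frac{1}{-1 + 6} = \frac{1}{5}$)
$T = - \frac{28}{37}$ ($T = \frac{-77 + 49}{52 + \left(-7 + 2 \left(-4\right)\right)} = - \frac{28}{52 - 15} = - \frac{28}{37} \approx -0.75676$)
$76 T + p{\left(-4 \right)} = 76 \left(- \frac{28}{37}\right) + \frac{1}{5} = - \frac{2128}{37} + \frac{1}{5} = - \frac{10603}{185}$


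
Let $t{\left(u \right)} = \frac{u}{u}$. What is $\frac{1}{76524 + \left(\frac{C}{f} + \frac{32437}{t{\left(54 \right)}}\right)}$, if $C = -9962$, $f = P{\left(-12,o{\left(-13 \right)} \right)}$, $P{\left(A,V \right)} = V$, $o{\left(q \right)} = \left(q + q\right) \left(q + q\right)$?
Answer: $\frac{338}{36823837} \approx 9.1788 \cdot 10^{-6}$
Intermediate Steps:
$o{\left(q \right)} = 4 q^{2}$ ($o{\left(q \right)} = 2 q 2 q = 4 q^{2}$)
$f = 676$ ($f = 4 \left(-13\right)^{2} = 4 \cdot 169 = 676$)
$t{\left(u \right)} = 1$
$\frac{1}{76524 + \left(\frac{C}{f} + \frac{32437}{t{\left(54 \right)}}\right)} = \frac{1}{76524 + \left(- \frac{9962}{676} + \frac{32437}{1}\right)} = \frac{1}{76524 + \left(\left(-9962\right) \frac{1}{676} + 32437 \cdot 1\right)} = \frac{1}{76524 + \left(- \frac{4981}{338} + 32437\right)} = \frac{1}{76524 + \frac{10958725}{338}} = \frac{1}{\frac{36823837}{338}} = \frac{338}{36823837}$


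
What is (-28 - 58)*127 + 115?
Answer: -10807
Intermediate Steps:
(-28 - 58)*127 + 115 = -86*127 + 115 = -10922 + 115 = -10807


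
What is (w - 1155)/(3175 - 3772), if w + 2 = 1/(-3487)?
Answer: 1344820/693913 ≈ 1.9380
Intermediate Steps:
w = -6975/3487 (w = -2 + 1/(-3487) = -2 - 1/3487 = -6975/3487 ≈ -2.0003)
(w - 1155)/(3175 - 3772) = (-6975/3487 - 1155)/(3175 - 3772) = -4034460/3487/(-597) = -4034460/3487*(-1/597) = 1344820/693913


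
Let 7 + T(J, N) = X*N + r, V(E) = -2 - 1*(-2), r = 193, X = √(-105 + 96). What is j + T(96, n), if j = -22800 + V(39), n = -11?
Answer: -22614 - 33*I ≈ -22614.0 - 33.0*I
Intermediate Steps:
X = 3*I (X = √(-9) = 3*I ≈ 3.0*I)
V(E) = 0 (V(E) = -2 + 2 = 0)
T(J, N) = 186 + 3*I*N (T(J, N) = -7 + ((3*I)*N + 193) = -7 + (3*I*N + 193) = -7 + (193 + 3*I*N) = 186 + 3*I*N)
j = -22800 (j = -22800 + 0 = -22800)
j + T(96, n) = -22800 + (186 + 3*I*(-11)) = -22800 + (186 - 33*I) = -22614 - 33*I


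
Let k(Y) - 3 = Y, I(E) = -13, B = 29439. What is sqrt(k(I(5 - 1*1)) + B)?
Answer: sqrt(29429) ≈ 171.55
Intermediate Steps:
k(Y) = 3 + Y
sqrt(k(I(5 - 1*1)) + B) = sqrt((3 - 13) + 29439) = sqrt(-10 + 29439) = sqrt(29429)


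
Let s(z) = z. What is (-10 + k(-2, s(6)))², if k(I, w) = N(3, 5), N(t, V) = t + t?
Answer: 16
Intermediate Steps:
N(t, V) = 2*t
k(I, w) = 6 (k(I, w) = 2*3 = 6)
(-10 + k(-2, s(6)))² = (-10 + 6)² = (-4)² = 16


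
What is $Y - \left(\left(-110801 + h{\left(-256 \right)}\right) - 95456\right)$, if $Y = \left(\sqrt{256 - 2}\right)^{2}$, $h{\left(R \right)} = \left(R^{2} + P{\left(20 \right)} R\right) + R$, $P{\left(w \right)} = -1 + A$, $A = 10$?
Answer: $143535$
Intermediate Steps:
$P{\left(w \right)} = 9$ ($P{\left(w \right)} = -1 + 10 = 9$)
$h{\left(R \right)} = R^{2} + 10 R$ ($h{\left(R \right)} = \left(R^{2} + 9 R\right) + R = R^{2} + 10 R$)
$Y = 254$ ($Y = \left(\sqrt{254}\right)^{2} = 254$)
$Y - \left(\left(-110801 + h{\left(-256 \right)}\right) - 95456\right) = 254 - \left(\left(-110801 - 256 \left(10 - 256\right)\right) - 95456\right) = 254 - \left(\left(-110801 - -62976\right) - 95456\right) = 254 - \left(\left(-110801 + 62976\right) - 95456\right) = 254 - \left(-47825 - 95456\right) = 254 - -143281 = 254 + 143281 = 143535$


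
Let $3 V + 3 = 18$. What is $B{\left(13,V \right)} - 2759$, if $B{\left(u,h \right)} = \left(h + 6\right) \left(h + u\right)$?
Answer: $-2561$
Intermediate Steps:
$V = 5$ ($V = -1 + \frac{1}{3} \cdot 18 = -1 + 6 = 5$)
$B{\left(u,h \right)} = \left(6 + h\right) \left(h + u\right)$
$B{\left(13,V \right)} - 2759 = \left(5^{2} + 6 \cdot 5 + 6 \cdot 13 + 5 \cdot 13\right) - 2759 = \left(25 + 30 + 78 + 65\right) - 2759 = 198 - 2759 = -2561$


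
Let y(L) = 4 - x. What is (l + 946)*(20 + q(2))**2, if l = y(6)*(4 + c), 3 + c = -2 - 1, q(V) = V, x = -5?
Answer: 449152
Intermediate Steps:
y(L) = 9 (y(L) = 4 - 1*(-5) = 4 + 5 = 9)
c = -6 (c = -3 + (-2 - 1) = -3 - 3 = -6)
l = -18 (l = 9*(4 - 6) = 9*(-2) = -18)
(l + 946)*(20 + q(2))**2 = (-18 + 946)*(20 + 2)**2 = 928*22**2 = 928*484 = 449152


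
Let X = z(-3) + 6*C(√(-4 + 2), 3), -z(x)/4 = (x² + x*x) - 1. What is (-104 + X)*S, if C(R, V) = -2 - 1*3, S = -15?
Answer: 3030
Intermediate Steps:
z(x) = 4 - 8*x² (z(x) = -4*((x² + x*x) - 1) = -4*((x² + x²) - 1) = -4*(2*x² - 1) = -4*(-1 + 2*x²) = 4 - 8*x²)
C(R, V) = -5 (C(R, V) = -2 - 3 = -5)
X = -98 (X = (4 - 8*(-3)²) + 6*(-5) = (4 - 8*9) - 30 = (4 - 72) - 30 = -68 - 30 = -98)
(-104 + X)*S = (-104 - 98)*(-15) = -202*(-15) = 3030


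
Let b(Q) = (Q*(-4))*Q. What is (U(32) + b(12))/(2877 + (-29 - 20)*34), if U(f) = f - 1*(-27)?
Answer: -517/1211 ≈ -0.42692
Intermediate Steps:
U(f) = 27 + f (U(f) = f + 27 = 27 + f)
b(Q) = -4*Q² (b(Q) = (-4*Q)*Q = -4*Q²)
(U(32) + b(12))/(2877 + (-29 - 20)*34) = ((27 + 32) - 4*12²)/(2877 + (-29 - 20)*34) = (59 - 4*144)/(2877 - 49*34) = (59 - 576)/(2877 - 1666) = -517/1211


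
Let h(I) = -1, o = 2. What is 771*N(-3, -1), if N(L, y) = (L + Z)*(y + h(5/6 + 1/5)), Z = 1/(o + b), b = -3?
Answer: 6168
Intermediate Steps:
Z = -1 (Z = 1/(2 - 3) = 1/(-1) = -1)
N(L, y) = (-1 + L)*(-1 + y) (N(L, y) = (L - 1)*(y - 1) = (-1 + L)*(-1 + y))
771*N(-3, -1) = 771*(1 - 1*(-3) - 1*(-1) - 3*(-1)) = 771*(1 + 3 + 1 + 3) = 771*8 = 6168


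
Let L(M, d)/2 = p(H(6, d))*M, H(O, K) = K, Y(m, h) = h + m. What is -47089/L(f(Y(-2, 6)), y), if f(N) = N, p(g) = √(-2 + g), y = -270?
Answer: 47089*I*√17/544 ≈ 356.9*I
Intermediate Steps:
L(M, d) = 2*M*√(-2 + d) (L(M, d) = 2*(√(-2 + d)*M) = 2*(M*√(-2 + d)) = 2*M*√(-2 + d))
-47089/L(f(Y(-2, 6)), y) = -47089*1/(2*√(-2 - 270)*(6 - 2)) = -47089*(-I*√17/544) = -(-47089)*I*√17/544 = 47089*I*√17/544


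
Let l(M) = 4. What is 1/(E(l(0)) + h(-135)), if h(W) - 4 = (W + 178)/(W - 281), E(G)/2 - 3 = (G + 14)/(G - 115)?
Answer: 15392/147337 ≈ 0.10447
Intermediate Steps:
E(G) = 6 + 2*(14 + G)/(-115 + G) (E(G) = 6 + 2*((G + 14)/(G - 115)) = 6 + 2*((14 + G)/(-115 + G)) = 6 + 2*(14 + G)/(-115 + G))
h(W) = 4 + (178 + W)/(-281 + W) (h(W) = 4 + (W + 178)/(W - 281) = 4 + (178 + W)/(-281 + W))
1/(E(l(0)) + h(-135)) = 1/(2*(-331 + 4*4)/(-115 + 4) + (-946 + 5*(-135))/(-281 - 135)) = 1/(2*(-331 + 16)/(-111) + (-946 - 675)/(-416)) = 1/(2*(-1/111)*(-315) - 1/416*(-1621)) = 1/(210/37 + 1621/416) = 1/(147337/15392) = 15392/147337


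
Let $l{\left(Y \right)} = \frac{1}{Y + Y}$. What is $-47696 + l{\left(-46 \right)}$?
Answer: $- \frac{4388033}{92} \approx -47696.0$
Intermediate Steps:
$l{\left(Y \right)} = \frac{1}{2 Y}$
$-47696 + l{\left(-46 \right)} = -47696 + \frac{1}{2 \left(-46\right)} = -47696 + \frac{1}{2} \left(- \frac{1}{46}\right) = -47696 - \frac{1}{92} = - \frac{4388033}{92}$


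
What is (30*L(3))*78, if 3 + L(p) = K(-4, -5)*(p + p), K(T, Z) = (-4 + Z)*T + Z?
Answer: 428220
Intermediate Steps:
K(T, Z) = Z + T*(-4 + Z) (K(T, Z) = T*(-4 + Z) + Z = Z + T*(-4 + Z))
L(p) = -3 + 62*p (L(p) = -3 + (-5 - 4*(-4) - 4*(-5))*(p + p) = -3 + (-5 + 16 + 20)*(2*p) = -3 + 31*(2*p) = -3 + 62*p)
(30*L(3))*78 = (30*(-3 + 62*3))*78 = (30*(-3 + 186))*78 = (30*183)*78 = 5490*78 = 428220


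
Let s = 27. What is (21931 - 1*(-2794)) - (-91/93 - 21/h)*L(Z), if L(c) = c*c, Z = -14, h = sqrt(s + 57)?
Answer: 2317261/93 + 98*sqrt(21) ≈ 25366.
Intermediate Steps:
h = 2*sqrt(21) (h = sqrt(27 + 57) = sqrt(84) = 2*sqrt(21) ≈ 9.1651)
L(c) = c**2
(21931 - 1*(-2794)) - (-91/93 - 21/h)*L(Z) = (21931 - 1*(-2794)) - (-91/93 - 21*sqrt(21)/42)*(-14)**2 = (21931 + 2794) - (-91*1/93 - sqrt(21)/2)*196 = 24725 - (-91/93 - sqrt(21)/2)*196 = 24725 - (-17836/93 - 98*sqrt(21)) = 24725 + (17836/93 + 98*sqrt(21)) = 2317261/93 + 98*sqrt(21)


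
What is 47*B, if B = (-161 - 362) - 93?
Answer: -28952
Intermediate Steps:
B = -616 (B = -523 - 93 = -616)
47*B = 47*(-616) = -28952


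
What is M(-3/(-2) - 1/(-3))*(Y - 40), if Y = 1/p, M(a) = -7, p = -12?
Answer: 3367/12 ≈ 280.58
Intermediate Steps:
Y = -1/12 (Y = 1/(-12) = -1/12 ≈ -0.083333)
M(-3/(-2) - 1/(-3))*(Y - 40) = -7*(-1/12 - 40) = -7*(-481/12) = 3367/12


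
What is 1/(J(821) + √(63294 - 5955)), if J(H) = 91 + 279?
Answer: 370/79561 - 3*√6371/79561 ≈ 0.0016408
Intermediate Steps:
J(H) = 370
1/(J(821) + √(63294 - 5955)) = 1/(370 + √(63294 - 5955)) = 1/(370 + √57339) = 1/(370 + 3*√6371)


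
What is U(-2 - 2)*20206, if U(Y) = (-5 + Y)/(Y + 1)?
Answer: 60618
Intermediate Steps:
U(Y) = (-5 + Y)/(1 + Y)
U(-2 - 2)*20206 = ((-5 + (-2 - 2))/(1 + (-2 - 2)))*20206 = ((-5 - 4)/(1 - 4))*20206 = (-9/(-3))*20206 = -1/3*(-9)*20206 = 3*20206 = 60618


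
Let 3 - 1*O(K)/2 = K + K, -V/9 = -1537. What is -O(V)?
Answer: 55326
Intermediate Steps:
V = 13833 (V = -9*(-1537) = 13833)
O(K) = 6 - 4*K (O(K) = 6 - 2*(K + K) = 6 - 4*K)
-O(V) = -(6 - 4*13833) = -(6 - 55332) = -1*(-55326) = 55326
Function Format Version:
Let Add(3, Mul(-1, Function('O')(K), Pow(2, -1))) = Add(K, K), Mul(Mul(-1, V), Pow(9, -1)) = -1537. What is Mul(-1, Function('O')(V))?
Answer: 55326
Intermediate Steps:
V = 13833 (V = Mul(-9, -1537) = 13833)
Function('O')(K) = Add(6, Mul(-4, K)) (Function('O')(K) = Add(6, Mul(-2, Add(K, K))) = Add(6, Mul(-2, Mul(2, K))) = Add(6, Mul(-4, K)))
Mul(-1, Function('O')(V)) = Mul(-1, Add(6, Mul(-4, 13833))) = Mul(-1, Add(6, -55332)) = Mul(-1, -55326) = 55326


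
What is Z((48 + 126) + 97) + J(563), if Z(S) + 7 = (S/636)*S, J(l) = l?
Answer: 427057/636 ≈ 671.47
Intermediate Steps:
Z(S) = -7 + S**2/636 (Z(S) = -7 + (S/636)*S = -7 + S**2/636)
Z((48 + 126) + 97) + J(563) = (-7 + ((48 + 126) + 97)**2/636) + 563 = (-7 + (174 + 97)**2/636) + 563 = (-7 + (1/636)*271**2) + 563 = (-7 + (1/636)*73441) + 563 = (-7 + 73441/636) + 563 = 68989/636 + 563 = 427057/636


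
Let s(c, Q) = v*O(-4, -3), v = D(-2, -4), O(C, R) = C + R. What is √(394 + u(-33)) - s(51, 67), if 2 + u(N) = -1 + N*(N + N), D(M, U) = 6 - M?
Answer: 56 + √2569 ≈ 106.69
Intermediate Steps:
v = 8 (v = 6 - 1*(-2) = 6 + 2 = 8)
s(c, Q) = -56 (s(c, Q) = 8*(-4 - 3) = 8*(-7) = -56)
u(N) = -3 + 2*N² (u(N) = -2 + (-1 + N*(N + N)) = -2 + (-1 + N*(2*N)) = -2 + (-1 + 2*N²) = -3 + 2*N²)
√(394 + u(-33)) - s(51, 67) = √(394 + (-3 + 2*(-33)²)) - 1*(-56) = √(394 + (-3 + 2*1089)) + 56 = √(394 + (-3 + 2178)) + 56 = √(394 + 2175) + 56 = √2569 + 56 = 56 + √2569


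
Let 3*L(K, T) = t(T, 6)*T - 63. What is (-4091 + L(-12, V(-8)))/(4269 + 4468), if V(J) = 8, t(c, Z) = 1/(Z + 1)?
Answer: -86344/183477 ≈ -0.47060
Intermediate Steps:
t(c, Z) = 1/(1 + Z)
L(K, T) = -21 + T/21 (L(K, T) = (T/(1 + 6) - 63)/3 = (T/7 - 63)/3 = (-63 + T/7)/3 = -21 + T/21)
(-4091 + L(-12, V(-8)))/(4269 + 4468) = (-4091 + (-21 + (1/21)*8))/(4269 + 4468) = (-4091 + (-21 + 8/21))/8737 = (-4091 - 433/21)*(1/8737) = -86344/21*1/8737 = -86344/183477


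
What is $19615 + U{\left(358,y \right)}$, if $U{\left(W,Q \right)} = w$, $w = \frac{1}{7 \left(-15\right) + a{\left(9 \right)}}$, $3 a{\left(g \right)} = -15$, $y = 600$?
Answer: $\frac{2157649}{110} \approx 19615.0$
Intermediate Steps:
$a{\left(g \right)} = -5$ ($a{\left(g \right)} = \frac{1}{3} \left(-15\right) = -5$)
$w = - \frac{1}{110}$ ($w = \frac{1}{7 \left(-15\right) - 5} = \frac{1}{-105 - 5} = \frac{1}{-110} = - \frac{1}{110} \approx -0.0090909$)
$U{\left(W,Q \right)} = - \frac{1}{110}$
$19615 + U{\left(358,y \right)} = 19615 - \frac{1}{110} = \frac{2157649}{110}$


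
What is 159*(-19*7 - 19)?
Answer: -24168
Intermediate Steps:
159*(-19*7 - 19) = 159*(-133 - 19) = 159*(-152) = -24168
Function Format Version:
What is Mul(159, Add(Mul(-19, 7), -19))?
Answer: -24168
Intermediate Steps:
Mul(159, Add(Mul(-19, 7), -19)) = Mul(159, Add(-133, -19)) = Mul(159, -152) = -24168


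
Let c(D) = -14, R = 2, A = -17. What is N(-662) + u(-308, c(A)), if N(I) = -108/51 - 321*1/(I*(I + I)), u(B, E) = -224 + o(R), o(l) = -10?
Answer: -3518228289/14900296 ≈ -236.12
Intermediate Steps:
u(B, E) = -234 (u(B, E) = -224 - 10 = -234)
N(I) = -36/17 - 321/(2*I²) (N(I) = -108*1/51 - 321*1/(2*I²) = -36/17 - 321*1/(2*I²) = -36/17 - 321/(2*I²))
N(-662) + u(-308, c(A)) = (-36/17 - 321/2/(-662)²) - 234 = (-36/17 - 321/2*1/438244) - 234 = (-36/17 - 321/876488) - 234 = -31559025/14900296 - 234 = -3518228289/14900296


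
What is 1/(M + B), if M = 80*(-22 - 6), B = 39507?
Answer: 1/37267 ≈ 2.6833e-5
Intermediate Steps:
M = -2240 (M = 80*(-28) = -2240)
1/(M + B) = 1/(-2240 + 39507) = 1/37267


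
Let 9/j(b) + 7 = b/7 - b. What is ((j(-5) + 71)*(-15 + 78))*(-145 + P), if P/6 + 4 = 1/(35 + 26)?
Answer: -834728454/1159 ≈ -7.2021e+5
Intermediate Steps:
j(b) = 9/(-7 - 6*b/7) (j(b) = 9/(-7 + (b/7 - b)) = 9/(-7 - 6*b/7))
P = -1458/61 (P = -24 + 6/(35 + 26) = -24 + 6/61 = -1458/61 ≈ -23.902)
((j(-5) + 71)*(-15 + 78))*(-145 + P) = ((-63/(49 + 6*(-5)) + 71)*(-15 + 78))*(-145 - 1458/61) = ((-63/(49 - 30) + 71)*63)*(-10303/61) = ((-63/19 + 71)*63)*(-10303/61) = ((1286/19)*63)*(-10303/61) = (81018/19)*(-10303/61) = -834728454/1159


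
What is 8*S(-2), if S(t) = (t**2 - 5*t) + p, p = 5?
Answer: 152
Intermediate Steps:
S(t) = 5 + t**2 - 5*t (S(t) = (t**2 - 5*t) + 5 = 5 + t**2 - 5*t)
8*S(-2) = 8*(5 + (-2)**2 - 5*(-2)) = 8*(5 + 4 + 10) = 8*19 = 152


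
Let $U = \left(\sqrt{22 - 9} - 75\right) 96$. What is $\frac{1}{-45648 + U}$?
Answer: $- \frac{367}{19394384} - \frac{\sqrt{13}}{29091576} \approx -1.9047 \cdot 10^{-5}$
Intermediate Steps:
$U = -7200 + 96 \sqrt{13}$ ($U = \left(\sqrt{13} - 75\right) 96 = \left(-75 + \sqrt{13}\right) 96 = -7200 + 96 \sqrt{13} \approx -6853.9$)
$\frac{1}{-45648 + U} = \frac{1}{-45648 - \left(7200 - 96 \sqrt{13}\right)} = \frac{1}{-52848 + 96 \sqrt{13}}$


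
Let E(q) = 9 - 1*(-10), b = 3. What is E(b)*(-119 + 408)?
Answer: 5491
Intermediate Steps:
E(q) = 19 (E(q) = 9 + 10 = 19)
E(b)*(-119 + 408) = 19*(-119 + 408) = 19*289 = 5491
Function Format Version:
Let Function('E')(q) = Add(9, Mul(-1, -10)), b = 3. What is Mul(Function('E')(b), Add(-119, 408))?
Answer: 5491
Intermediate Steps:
Function('E')(q) = 19 (Function('E')(q) = Add(9, 10) = 19)
Mul(Function('E')(b), Add(-119, 408)) = Mul(19, Add(-119, 408)) = Mul(19, 289) = 5491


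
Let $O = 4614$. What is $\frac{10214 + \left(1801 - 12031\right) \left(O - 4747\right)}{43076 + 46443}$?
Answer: $\frac{1370804}{89519} \approx 15.313$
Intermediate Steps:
$\frac{10214 + \left(1801 - 12031\right) \left(O - 4747\right)}{43076 + 46443} = \frac{10214 + \left(1801 - 12031\right) \left(4614 - 4747\right)}{43076 + 46443} = \frac{10214 - -1360590}{89519} = \left(10214 + 1360590\right) \frac{1}{89519} = 1370804 \cdot \frac{1}{89519} = \frac{1370804}{89519}$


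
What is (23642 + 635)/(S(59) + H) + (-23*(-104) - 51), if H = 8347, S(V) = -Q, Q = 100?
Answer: 19330504/8247 ≈ 2343.9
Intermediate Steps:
S(V) = -100 (S(V) = -1*100 = -100)
(23642 + 635)/(S(59) + H) + (-23*(-104) - 51) = (23642 + 635)/(-100 + 8347) + (-23*(-104) - 51) = 24277/8247 + (2392 - 51) = 24277*(1/8247) + 2341 = 24277/8247 + 2341 = 19330504/8247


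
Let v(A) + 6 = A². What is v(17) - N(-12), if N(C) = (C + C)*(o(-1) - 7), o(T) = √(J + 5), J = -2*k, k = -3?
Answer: 115 + 24*√11 ≈ 194.60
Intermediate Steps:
J = 6 (J = -2*(-3) = 6)
v(A) = -6 + A²
o(T) = √11 (o(T) = √(6 + 5) = √11)
N(C) = 2*C*(-7 + √11) (N(C) = (C + C)*(√11 - 7) = (2*C)*(-7 + √11) = 2*C*(-7 + √11))
v(17) - N(-12) = (-6 + 17²) - 2*(-12)*(-7 + √11) = (-6 + 289) - (168 - 24*√11) = 283 + (-168 + 24*√11) = 115 + 24*√11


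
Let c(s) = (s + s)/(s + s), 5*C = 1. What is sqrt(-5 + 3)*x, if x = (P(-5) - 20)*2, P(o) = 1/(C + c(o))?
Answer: -115*I*sqrt(2)/3 ≈ -54.212*I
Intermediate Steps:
C = 1/5 (C = (1/5)*1 = 1/5 ≈ 0.20000)
c(s) = 1 (c(s) = (2*s)/((2*s)) = (2*s)*(1/(2*s)) = 1)
P(o) = 5/6 (P(o) = 1/(1/5 + 1) = 1/(6/5) = 5/6)
x = -115/3 (x = (5/6 - 20)*2 = -115/6*2 = -115/3 ≈ -38.333)
sqrt(-5 + 3)*x = sqrt(-5 + 3)*(-115/3) = sqrt(-2)*(-115/3) = (I*sqrt(2))*(-115/3) = -115*I*sqrt(2)/3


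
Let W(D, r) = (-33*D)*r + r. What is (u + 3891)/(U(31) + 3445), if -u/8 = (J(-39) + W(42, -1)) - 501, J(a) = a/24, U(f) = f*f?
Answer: -1584/2203 ≈ -0.71902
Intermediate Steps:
U(f) = f**2
W(D, r) = r - 33*D*r (W(D, r) = -33*D*r + r = r - 33*D*r)
J(a) = a/24 (J(a) = a*(1/24) = a/24)
u = -7059 (u = -8*(((1/24)*(-39) - (1 - 33*42)) - 501) = -8*((-13/8 - (1 - 1386)) - 501) = -8*((-13/8 - 1*(-1385)) - 501) = -8*((-13/8 + 1385) - 501) = -8*(11067/8 - 501) = -8*7059/8 = -7059)
(u + 3891)/(U(31) + 3445) = (-7059 + 3891)/(31**2 + 3445) = -3168/(961 + 3445) = -3168/4406 = -3168*1/4406 = -1584/2203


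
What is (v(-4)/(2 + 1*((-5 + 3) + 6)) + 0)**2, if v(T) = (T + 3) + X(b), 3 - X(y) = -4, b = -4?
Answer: 1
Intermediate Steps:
X(y) = 7 (X(y) = 3 - 1*(-4) = 3 + 4 = 7)
v(T) = 10 + T (v(T) = (T + 3) + 7 = (3 + T) + 7 = 10 + T)
(v(-4)/(2 + 1*((-5 + 3) + 6)) + 0)**2 = ((10 - 4)/(2 + 1*((-5 + 3) + 6)) + 0)**2 = (6/(2 + 1*(-2 + 6)) + 0)**2 = (6/(2 + 1*4) + 0)**2 = (6/(2 + 4) + 0)**2 = (6/6 + 0)**2 = (6*(1/6) + 0)**2 = (1 + 0)**2 = 1**2 = 1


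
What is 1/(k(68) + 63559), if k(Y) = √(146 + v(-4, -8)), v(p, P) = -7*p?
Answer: 63559/4039746307 - √174/4039746307 ≈ 1.5730e-5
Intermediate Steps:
k(Y) = √174 (k(Y) = √(146 - 7*(-4)) = √(146 + 28) = √174)
1/(k(68) + 63559) = 1/(√174 + 63559) = 1/(63559 + √174)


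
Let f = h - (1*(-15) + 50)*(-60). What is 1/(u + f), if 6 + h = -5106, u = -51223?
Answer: -1/54235 ≈ -1.8438e-5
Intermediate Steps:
h = -5112 (h = -6 - 5106 = -5112)
f = -3012 (f = -5112 - (1*(-15) + 50)*(-60) = -5112 - (-15 + 50)*(-60) = -5112 - 35*(-60) = -5112 - 1*(-2100) = -5112 + 2100 = -3012)
1/(u + f) = 1/(-51223 - 3012) = 1/(-54235) = -1/54235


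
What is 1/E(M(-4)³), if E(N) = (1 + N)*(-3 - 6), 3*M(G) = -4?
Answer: 3/37 ≈ 0.081081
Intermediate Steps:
M(G) = -4/3 (M(G) = (⅓)*(-4) = -4/3)
E(N) = -9 - 9*N (E(N) = (1 + N)*(-9) = -9 - 9*N)
1/E(M(-4)³) = 1/(-9 - 9*(-4/3)³) = 1/(-9 - 9*(-64/27)) = 1/(-9 + 64/3) = 1/(37/3) = 3/37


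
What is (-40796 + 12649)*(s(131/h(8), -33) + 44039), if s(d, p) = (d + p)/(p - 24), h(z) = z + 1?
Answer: -635901893431/513 ≈ -1.2396e+9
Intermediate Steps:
h(z) = 1 + z
s(d, p) = (d + p)/(-24 + p)
(-40796 + 12649)*(s(131/h(8), -33) + 44039) = (-40796 + 12649)*((131/(1 + 8) - 33)/(-24 - 33) + 44039) = -28147*((131/9 - 33)/(-57) + 44039) = -28147*(-(131*(1/9) - 33)/57 + 44039) = -28147*(-(131/9 - 33)/57 + 44039) = -28147*(-1/57*(-166/9) + 44039) = -28147*(166/513 + 44039) = -28147*22592173/513 = -635901893431/513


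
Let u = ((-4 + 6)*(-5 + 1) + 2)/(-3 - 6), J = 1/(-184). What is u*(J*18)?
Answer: -3/46 ≈ -0.065217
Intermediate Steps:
J = -1/184 ≈ -0.0054348
u = ⅔ (u = (2*(-4) + 2)/(-9) = (-8 + 2)*(-⅑) = -6*(-⅑) = ⅔ ≈ 0.66667)
u*(J*18) = 2*(-1/184*18)/3 = (⅔)*(-9/92) = -3/46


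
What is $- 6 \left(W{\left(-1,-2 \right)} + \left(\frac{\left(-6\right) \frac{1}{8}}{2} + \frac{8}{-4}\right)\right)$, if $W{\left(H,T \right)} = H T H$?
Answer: $\frac{105}{4} \approx 26.25$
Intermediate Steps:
$W{\left(H,T \right)} = T H^{2}$
$- 6 \left(W{\left(-1,-2 \right)} + \left(\frac{\left(-6\right) \frac{1}{8}}{2} + \frac{8}{-4}\right)\right) = - 6 \left(- 2 \left(-1\right)^{2} + \left(\frac{\left(-6\right) \frac{1}{8}}{2} + \frac{8}{-4}\right)\right) = - 6 \left(\left(-2\right) 1 + \left(\left(-6\right) \frac{1}{8} \cdot \frac{1}{2} + 8 \left(- \frac{1}{4}\right)\right)\right) = - 6 \left(-2 - \frac{19}{8}\right) = \left(-6\right) \left(- \frac{35}{8}\right) = \frac{105}{4}$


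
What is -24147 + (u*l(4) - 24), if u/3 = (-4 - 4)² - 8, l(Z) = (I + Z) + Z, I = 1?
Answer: -22659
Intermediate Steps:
l(Z) = 1 + 2*Z (l(Z) = (1 + Z) + Z = 1 + 2*Z)
u = 168 (u = 3*((-4 - 4)² - 8) = 3*((-8)² - 8) = 3*(64 - 8) = 3*56 = 168)
-24147 + (u*l(4) - 24) = -24147 + (168*(1 + 2*4) - 24) = -24147 + (168*(1 + 8) - 24) = -24147 + (168*9 - 24) = -24147 + (1512 - 24) = -24147 + 1488 = -22659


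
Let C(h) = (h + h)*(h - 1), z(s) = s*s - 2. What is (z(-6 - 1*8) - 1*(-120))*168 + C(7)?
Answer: 52836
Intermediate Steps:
z(s) = -2 + s² (z(s) = s² - 2 = -2 + s²)
C(h) = 2*h*(-1 + h) (C(h) = (2*h)*(-1 + h) = 2*h*(-1 + h))
(z(-6 - 1*8) - 1*(-120))*168 + C(7) = ((-2 + (-6 - 1*8)²) - 1*(-120))*168 + 2*7*(-1 + 7) = ((-2 + (-6 - 8)²) + 120)*168 + 2*7*6 = ((-2 + (-14)²) + 120)*168 + 84 = ((-2 + 196) + 120)*168 + 84 = (194 + 120)*168 + 84 = 314*168 + 84 = 52752 + 84 = 52836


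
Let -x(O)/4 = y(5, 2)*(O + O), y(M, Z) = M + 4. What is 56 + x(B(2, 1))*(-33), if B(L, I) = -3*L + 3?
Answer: -7072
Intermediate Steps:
B(L, I) = 3 - 3*L
y(M, Z) = 4 + M
x(O) = -72*O (x(O) = -4*(4 + 5)*(O + O) = -36*2*O = -72*O)
56 + x(B(2, 1))*(-33) = 56 - 72*(3 - 3*2)*(-33) = 56 - 72*(3 - 6)*(-33) = 56 - 72*(-3)*(-33) = 56 + 216*(-33) = 56 - 7128 = -7072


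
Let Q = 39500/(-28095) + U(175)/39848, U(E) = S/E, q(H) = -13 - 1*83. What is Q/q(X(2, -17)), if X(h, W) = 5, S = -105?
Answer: 1574012857/107474837760 ≈ 0.014645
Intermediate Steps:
q(H) = -96 (q(H) = -13 - 83 = -96)
U(E) = -105/E
Q = -1574012857/1119529560 (Q = 39500/(-28095) - 105/175/39848 = 39500*(-1/28095) - 105*1/175*(1/39848) = -7900/5619 - ⅗*1/39848 = -7900/5619 - 3/199240 = -1574012857/1119529560 ≈ -1.4060)
Q/q(X(2, -17)) = -1574012857/1119529560/(-96) = -1574012857/1119529560*(-1/96) = 1574012857/107474837760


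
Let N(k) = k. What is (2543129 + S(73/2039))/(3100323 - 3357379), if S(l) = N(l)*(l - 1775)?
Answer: -10572848025113/1068715718176 ≈ -9.8930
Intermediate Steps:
S(l) = l*(-1775 + l) (S(l) = l*(l - 1775) = l*(-1775 + l))
(2543129 + S(73/2039))/(3100323 - 3357379) = (2543129 + (73/2039)*(-1775 + 73/2039))/(3100323 - 3357379) = (2543129 + (73*(1/2039))*(-1775 + 73*(1/2039)))/(-257056) = (2543129 + 73*(-1775 + 73/2039)/2039)*(-1/257056) = (2543129 + (73/2039)*(-3619152/2039))*(-1/257056) = (2543129 - 264198096/4157521)*(-1/257056) = (10572848025113/4157521)*(-1/257056) = -10572848025113/1068715718176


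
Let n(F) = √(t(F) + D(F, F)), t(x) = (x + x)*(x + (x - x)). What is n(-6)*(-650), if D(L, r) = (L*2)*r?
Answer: -7800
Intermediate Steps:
D(L, r) = 2*L*r (D(L, r) = (2*L)*r = 2*L*r)
t(x) = 2*x² (t(x) = (2*x)*(x + 0) = (2*x)*x = 2*x²)
n(F) = 2*√(F²) (n(F) = √(2*F² + 2*F*F) = √(2*F² + 2*F²) = √(4*F²) = 2*√(F²))
n(-6)*(-650) = (2*√((-6)²))*(-650) = (2*√36)*(-650) = (2*6)*(-650) = 12*(-650) = -7800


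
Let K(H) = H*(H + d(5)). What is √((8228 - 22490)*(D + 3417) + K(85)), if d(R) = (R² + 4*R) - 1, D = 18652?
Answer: I*√314737113 ≈ 17741.0*I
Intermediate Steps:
d(R) = -1 + R² + 4*R
K(H) = H*(44 + H) (K(H) = H*(H + (-1 + 5² + 4*5)) = H*(H + (-1 + 25 + 20)) = H*(H + 44) = H*(44 + H))
√((8228 - 22490)*(D + 3417) + K(85)) = √((8228 - 22490)*(18652 + 3417) + 85*(44 + 85)) = √(-14262*22069 + 85*129) = √(-314748078 + 10965) = √(-314737113) = I*√314737113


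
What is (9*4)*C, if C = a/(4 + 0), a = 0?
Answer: 0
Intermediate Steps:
C = 0 (C = 0/(4 + 0) = 0/4 = 0*(¼) = 0)
(9*4)*C = (9*4)*0 = 36*0 = 0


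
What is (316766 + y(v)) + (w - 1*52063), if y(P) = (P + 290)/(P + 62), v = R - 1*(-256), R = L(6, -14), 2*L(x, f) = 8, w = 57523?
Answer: 51878661/161 ≈ 3.2223e+5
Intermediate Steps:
L(x, f) = 4 (L(x, f) = (½)*8 = 4)
R = 4
v = 260 (v = 4 - 1*(-256) = 4 + 256 = 260)
y(P) = (290 + P)/(62 + P)
(316766 + y(v)) + (w - 1*52063) = (316766 + (290 + 260)/(62 + 260)) + (57523 - 1*52063) = (316766 + 550/322) + (57523 - 52063) = (316766 + (1/322)*550) + 5460 = (316766 + 275/161) + 5460 = 50999601/161 + 5460 = 51878661/161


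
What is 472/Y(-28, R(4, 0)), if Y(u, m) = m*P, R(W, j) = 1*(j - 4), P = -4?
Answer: 59/2 ≈ 29.500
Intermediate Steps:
R(W, j) = -4 + j (R(W, j) = 1*(-4 + j) = -4 + j)
Y(u, m) = -4*m (Y(u, m) = m*(-4) = -4*m)
472/Y(-28, R(4, 0)) = 472/((-4*(-4 + 0))) = 472/((-4*(-4))) = 472/16 = 472*(1/16) = 59/2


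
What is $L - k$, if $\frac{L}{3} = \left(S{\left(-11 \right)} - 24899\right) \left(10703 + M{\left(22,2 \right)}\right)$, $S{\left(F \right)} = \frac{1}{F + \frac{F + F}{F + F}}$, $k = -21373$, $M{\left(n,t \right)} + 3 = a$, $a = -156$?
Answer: $- \frac{3937934791}{5} \approx -7.8759 \cdot 10^{8}$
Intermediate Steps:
$M{\left(n,t \right)} = -159$ ($M{\left(n,t \right)} = -3 - 156 = -159$)
$S{\left(F \right)} = \frac{1}{1 + F}$ ($S{\left(F \right)} = \frac{1}{F + \frac{2 F}{2 F}} = \frac{1}{F + 2 F \frac{1}{2 F}} = \frac{1}{F + 1} = \frac{1}{1 + F}$)
$L = - \frac{3938041656}{5}$ ($L = 3 \left(\frac{1}{1 - 11} - 24899\right) \left(10703 - 159\right) = 3 \left(\frac{1}{-10} - 24899\right) 10544 = 3 \left(- \frac{1}{10} - 24899\right) 10544 = 3 \left(\left(- \frac{248991}{10}\right) 10544\right) = 3 \left(- \frac{1312680552}{5}\right) = - \frac{3938041656}{5} \approx -7.8761 \cdot 10^{8}$)
$L - k = - \frac{3938041656}{5} - -21373 = - \frac{3938041656}{5} + 21373 = - \frac{3937934791}{5}$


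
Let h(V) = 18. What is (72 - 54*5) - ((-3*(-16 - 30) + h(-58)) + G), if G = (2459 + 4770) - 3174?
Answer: -4409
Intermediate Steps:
G = 4055 (G = 7229 - 3174 = 4055)
(72 - 54*5) - ((-3*(-16 - 30) + h(-58)) + G) = (72 - 54*5) - ((-3*(-16 - 30) + 18) + 4055) = (72 - 270) - ((-3*(-46) + 18) + 4055) = -198 - ((138 + 18) + 4055) = -198 - (156 + 4055) = -198 - 1*4211 = -198 - 4211 = -4409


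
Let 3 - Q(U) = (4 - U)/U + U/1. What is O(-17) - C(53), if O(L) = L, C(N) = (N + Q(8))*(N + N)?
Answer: -5158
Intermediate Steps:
Q(U) = 3 - U - (4 - U)/U (Q(U) = 3 - ((4 - U)/U + U/1) = 3 - ((4 - U)/U + U*1) = 3 - ((4 - U)/U + U) = 3 - (U + (4 - U)/U) = 3 + (-U - (4 - U)/U) = 3 - U - (4 - U)/U)
C(N) = 2*N*(-9/2 + N) (C(N) = (N + (4 - 1*8 - 4/8))*(N + N) = (N + (4 - 8 - 4*⅛))*(2*N) = (N + (4 - 8 - ½))*(2*N) = (N - 9/2)*(2*N) = (-9/2 + N)*(2*N) = 2*N*(-9/2 + N))
O(-17) - C(53) = -17 - 53*(-9 + 2*53) = -17 - 53*(-9 + 106) = -17 - 53*97 = -17 - 1*5141 = -17 - 5141 = -5158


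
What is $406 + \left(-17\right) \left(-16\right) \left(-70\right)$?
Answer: $-18634$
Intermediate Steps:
$406 + \left(-17\right) \left(-16\right) \left(-70\right) = 406 + 272 \left(-70\right) = 406 - 19040 = -18634$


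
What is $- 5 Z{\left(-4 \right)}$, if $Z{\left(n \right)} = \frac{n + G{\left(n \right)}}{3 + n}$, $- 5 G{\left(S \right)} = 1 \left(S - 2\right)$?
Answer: $-14$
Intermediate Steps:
$G{\left(S \right)} = \frac{2}{5} - \frac{S}{5}$ ($G{\left(S \right)} = - \frac{1 \left(S - 2\right)}{5} = - \frac{1 \left(-2 + S\right)}{5} = - \frac{-2 + S}{5} = \frac{2}{5} - \frac{S}{5}$)
$Z{\left(n \right)} = \frac{\frac{2}{5} + \frac{4 n}{5}}{3 + n}$ ($Z{\left(n \right)} = \frac{n - \left(- \frac{2}{5} + \frac{n}{5}\right)}{3 + n} = \frac{\frac{2}{5} + \frac{4 n}{5}}{3 + n}$)
$- 5 Z{\left(-4 \right)} = - 5 \frac{2 \left(1 + 2 \left(-4\right)\right)}{5 \left(3 - 4\right)} = - 5 \frac{2 \left(1 - 8\right)}{5 \left(-1\right)} = - 5 \cdot \frac{2}{5} \left(-1\right) \left(-7\right) = \left(-5\right) \frac{14}{5} = -14$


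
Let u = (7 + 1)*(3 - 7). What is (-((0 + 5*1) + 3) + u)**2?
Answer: 1600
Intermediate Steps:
u = -32 (u = 8*(-4) = -32)
(-((0 + 5*1) + 3) + u)**2 = (-((0 + 5*1) + 3) - 32)**2 = (-((0 + 5) + 3) - 32)**2 = (-(5 + 3) - 32)**2 = (-1*8 - 32)**2 = (-8 - 32)**2 = (-40)**2 = 1600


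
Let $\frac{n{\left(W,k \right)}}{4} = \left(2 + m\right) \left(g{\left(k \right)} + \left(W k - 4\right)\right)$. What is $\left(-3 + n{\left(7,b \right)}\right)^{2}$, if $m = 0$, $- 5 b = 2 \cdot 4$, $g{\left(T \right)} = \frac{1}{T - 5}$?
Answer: $\frac{430936081}{27225} \approx 15829.0$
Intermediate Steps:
$g{\left(T \right)} = \frac{1}{-5 + T}$
$b = - \frac{8}{5}$ ($b = - \frac{2 \cdot 4}{5} = \left(- \frac{1}{5}\right) 8 = - \frac{8}{5} \approx -1.6$)
$n{\left(W,k \right)} = -32 + \frac{8}{-5 + k} + 8 W k$ ($n{\left(W,k \right)} = 4 \left(2 + 0\right) \left(\frac{1}{-5 + k} + \left(W k - 4\right)\right) = 4 \cdot 2 \left(\frac{1}{-5 + k} + \left(-4 + W k\right)\right) = 4 \cdot 2 \left(-4 + \frac{1}{-5 + k} + W k\right) = 4 \left(-8 + \frac{2}{-5 + k} + 2 W k\right) = -32 + \frac{8}{-5 + k} + 8 W k$)
$\left(-3 + n{\left(7,b \right)}\right)^{2} = \left(-3 + \frac{8 \left(1 + \left(-5 - \frac{8}{5}\right) \left(-4 + 7 \left(- \frac{8}{5}\right)\right)\right)}{-5 - \frac{8}{5}}\right)^{2} = \left(-3 + \frac{8 \left(1 - \frac{33 \left(-4 - \frac{56}{5}\right)}{5}\right)}{- \frac{33}{5}}\right)^{2} = \left(-3 + 8 \left(- \frac{5}{33}\right) \left(1 - - \frac{2508}{25}\right)\right)^{2} = \left(-3 + 8 \left(- \frac{5}{33}\right) \left(1 + \frac{2508}{25}\right)\right)^{2} = \left(-3 + 8 \left(- \frac{5}{33}\right) \frac{2533}{25}\right)^{2} = \left(-3 - \frac{20264}{165}\right)^{2} = \left(- \frac{20759}{165}\right)^{2} = \frac{430936081}{27225}$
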